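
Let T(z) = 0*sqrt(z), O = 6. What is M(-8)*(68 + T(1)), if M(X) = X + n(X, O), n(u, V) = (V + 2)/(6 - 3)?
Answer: -1088/3 ≈ -362.67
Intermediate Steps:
n(u, V) = 2/3 + V/3 (n(u, V) = (2 + V)/3 = (2 + V)*(1/3) = 2/3 + V/3)
M(X) = 8/3 + X (M(X) = X + (2/3 + (1/3)*6) = X + (2/3 + 2) = X + 8/3 = 8/3 + X)
T(z) = 0
M(-8)*(68 + T(1)) = (8/3 - 8)*(68 + 0) = -16/3*68 = -1088/3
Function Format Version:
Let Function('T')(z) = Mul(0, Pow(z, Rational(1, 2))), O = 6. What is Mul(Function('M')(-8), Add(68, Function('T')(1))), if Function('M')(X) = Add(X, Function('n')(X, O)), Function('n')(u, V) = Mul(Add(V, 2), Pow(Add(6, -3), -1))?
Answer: Rational(-1088, 3) ≈ -362.67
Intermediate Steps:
Function('n')(u, V) = Add(Rational(2, 3), Mul(Rational(1, 3), V)) (Function('n')(u, V) = Mul(Add(2, V), Pow(3, -1)) = Mul(Add(2, V), Rational(1, 3)) = Add(Rational(2, 3), Mul(Rational(1, 3), V)))
Function('M')(X) = Add(Rational(8, 3), X) (Function('M')(X) = Add(X, Add(Rational(2, 3), Mul(Rational(1, 3), 6))) = Add(X, Add(Rational(2, 3), 2)) = Add(X, Rational(8, 3)) = Add(Rational(8, 3), X))
Function('T')(z) = 0
Mul(Function('M')(-8), Add(68, Function('T')(1))) = Mul(Add(Rational(8, 3), -8), Add(68, 0)) = Mul(Rational(-16, 3), 68) = Rational(-1088, 3)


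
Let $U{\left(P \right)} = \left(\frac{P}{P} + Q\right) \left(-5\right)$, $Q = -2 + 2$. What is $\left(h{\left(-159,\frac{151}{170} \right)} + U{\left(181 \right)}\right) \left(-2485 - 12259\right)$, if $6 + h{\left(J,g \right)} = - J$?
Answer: $-2182112$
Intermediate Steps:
$h{\left(J,g \right)} = -6 - J$
$Q = 0$
$U{\left(P \right)} = -5$ ($U{\left(P \right)} = \left(\frac{P}{P} + 0\right) \left(-5\right) = \left(1 + 0\right) \left(-5\right) = 1 \left(-5\right) = -5$)
$\left(h{\left(-159,\frac{151}{170} \right)} + U{\left(181 \right)}\right) \left(-2485 - 12259\right) = \left(\left(-6 - -159\right) - 5\right) \left(-2485 - 12259\right) = \left(\left(-6 + 159\right) - 5\right) \left(-14744\right) = \left(153 - 5\right) \left(-14744\right) = 148 \left(-14744\right) = -2182112$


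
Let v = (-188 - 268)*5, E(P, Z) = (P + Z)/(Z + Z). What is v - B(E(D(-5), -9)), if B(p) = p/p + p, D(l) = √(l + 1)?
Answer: -4563/2 + I/9 ≈ -2281.5 + 0.11111*I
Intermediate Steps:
D(l) = √(1 + l)
E(P, Z) = (P + Z)/(2*Z) (E(P, Z) = (P + Z)/((2*Z)) = (P + Z)*(1/(2*Z)) = (P + Z)/(2*Z))
B(p) = 1 + p
v = -2280 (v = -456*5 = -2280)
v - B(E(D(-5), -9)) = -2280 - (1 + (½)*(√(1 - 5) - 9)/(-9)) = -2280 - (1 + (½)*(-⅑)*(√(-4) - 9)) = -2280 - (1 + (½)*(-⅑)*(2*I - 9)) = -2280 - (1 + (½)*(-⅑)*(-9 + 2*I)) = -2280 - (1 + (½ - I/9)) = -2280 - (3/2 - I/9) = -2280 + (-3/2 + I/9) = -4563/2 + I/9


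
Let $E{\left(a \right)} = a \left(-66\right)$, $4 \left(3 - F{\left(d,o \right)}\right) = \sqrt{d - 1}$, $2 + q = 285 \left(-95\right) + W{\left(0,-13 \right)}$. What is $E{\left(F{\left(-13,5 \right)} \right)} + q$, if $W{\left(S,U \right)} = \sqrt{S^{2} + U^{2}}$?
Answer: $-27262 + \frac{33 i \sqrt{14}}{2} \approx -27262.0 + 61.737 i$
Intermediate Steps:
$q = -27064$ ($q = -2 + \left(285 \left(-95\right) + \sqrt{0^{2} + \left(-13\right)^{2}}\right) = -2 - \left(27075 - \sqrt{0 + 169}\right) = -2 - \left(27075 - \sqrt{169}\right) = -2 + \left(-27075 + 13\right) = -2 - 27062 = -27064$)
$F{\left(d,o \right)} = 3 - \frac{\sqrt{-1 + d}}{4}$ ($F{\left(d,o \right)} = 3 - \frac{\sqrt{d - 1}}{4} = 3 - \frac{\sqrt{-1 + d}}{4}$)
$E{\left(a \right)} = - 66 a$
$E{\left(F{\left(-13,5 \right)} \right)} + q = - 66 \left(3 - \frac{\sqrt{-1 - 13}}{4}\right) - 27064 = - 66 \left(3 - \frac{\sqrt{-14}}{4}\right) - 27064 = - 66 \left(3 - \frac{i \sqrt{14}}{4}\right) - 27064 = \left(-198 + \frac{33 i \sqrt{14}}{2}\right) - 27064 = -27262 + \frac{33 i \sqrt{14}}{2}$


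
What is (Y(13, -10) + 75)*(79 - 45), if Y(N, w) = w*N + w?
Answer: -2210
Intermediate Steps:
Y(N, w) = w + N*w (Y(N, w) = N*w + w = w + N*w)
(Y(13, -10) + 75)*(79 - 45) = (-10*(1 + 13) + 75)*(79 - 45) = (-10*14 + 75)*34 = (-140 + 75)*34 = -65*34 = -2210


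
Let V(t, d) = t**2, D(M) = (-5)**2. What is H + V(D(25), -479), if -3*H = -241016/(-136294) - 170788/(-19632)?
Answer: 623621641777/1003396428 ≈ 621.51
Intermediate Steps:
H = -3501125723/1003396428 (H = -(-241016/(-136294) - 170788/(-19632))/3 = -(-241016*(-1/136294) - 170788*(-1/19632))/3 = -(120508/68147 + 42697/4908)/3 = -1/3*3501125723/334465476 = -3501125723/1003396428 ≈ -3.4893)
D(M) = 25
H + V(D(25), -479) = -3501125723/1003396428 + 25**2 = -3501125723/1003396428 + 625 = 623621641777/1003396428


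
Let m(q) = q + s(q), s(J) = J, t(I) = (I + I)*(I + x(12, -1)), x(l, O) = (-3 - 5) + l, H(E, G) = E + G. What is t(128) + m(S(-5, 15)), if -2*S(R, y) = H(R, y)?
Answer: 33782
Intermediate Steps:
S(R, y) = -R/2 - y/2 (S(R, y) = -(R + y)/2 = -R/2 - y/2)
x(l, O) = -8 + l
t(I) = 2*I*(4 + I) (t(I) = (I + I)*(I + (-8 + 12)) = (2*I)*(I + 4) = (2*I)*(4 + I) = 2*I*(4 + I))
m(q) = 2*q (m(q) = q + q = 2*q)
t(128) + m(S(-5, 15)) = 2*128*(4 + 128) + 2*(-½*(-5) - ½*15) = 2*128*132 + 2*(5/2 - 15/2) = 33792 + 2*(-5) = 33792 - 10 = 33782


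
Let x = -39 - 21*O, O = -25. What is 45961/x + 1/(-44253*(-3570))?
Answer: 22410698504/236974815 ≈ 94.570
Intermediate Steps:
x = 486 (x = -39 - 21*(-25) = -39 + 525 = 486)
45961/x + 1/(-44253*(-3570)) = 45961/486 + 1/(-44253*(-3570)) = 45961*(1/486) - 1/44253*(-1/3570) = 45961/486 + 1/157983210 = 22410698504/236974815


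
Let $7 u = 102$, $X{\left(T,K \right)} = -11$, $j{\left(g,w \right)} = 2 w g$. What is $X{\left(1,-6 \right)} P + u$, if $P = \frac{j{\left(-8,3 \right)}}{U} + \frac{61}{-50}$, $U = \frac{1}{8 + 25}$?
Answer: $\frac{6108197}{350} \approx 17452.0$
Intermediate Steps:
$j{\left(g,w \right)} = 2 g w$
$U = \frac{1}{33} \approx 0.030303$
$P = - \frac{79261}{50}$ ($P = 2 \left(-8\right) 3 \frac{1}{\frac{1}{33}} + \frac{61}{-50} = \left(-48\right) 33 + 61 \left(- \frac{1}{50}\right) = -1584 - \frac{61}{50} = - \frac{79261}{50} \approx -1585.2$)
$u = \frac{102}{7}$ ($u = \frac{1}{7} \cdot 102 = \frac{102}{7} \approx 14.571$)
$X{\left(1,-6 \right)} P + u = \left(-11\right) \left(- \frac{79261}{50}\right) + \frac{102}{7} = \frac{871871}{50} + \frac{102}{7} = \frac{6108197}{350}$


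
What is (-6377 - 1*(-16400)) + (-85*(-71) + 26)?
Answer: 16084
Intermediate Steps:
(-6377 - 1*(-16400)) + (-85*(-71) + 26) = (-6377 + 16400) + (6035 + 26) = 10023 + 6061 = 16084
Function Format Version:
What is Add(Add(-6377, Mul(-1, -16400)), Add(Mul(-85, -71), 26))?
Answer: 16084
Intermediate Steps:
Add(Add(-6377, Mul(-1, -16400)), Add(Mul(-85, -71), 26)) = Add(Add(-6377, 16400), Add(6035, 26)) = Add(10023, 6061) = 16084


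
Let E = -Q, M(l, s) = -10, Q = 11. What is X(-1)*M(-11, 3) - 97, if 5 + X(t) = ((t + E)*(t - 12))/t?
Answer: 1513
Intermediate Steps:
E = -11 (E = -1*11 = -11)
X(t) = -5 + (-12 + t)*(-11 + t)/t (X(t) = -5 + ((t - 11)*(t - 12))/t = -5 + ((-11 + t)*(-12 + t))/t = -5 + ((-12 + t)*(-11 + t))/t = -5 + (-12 + t)*(-11 + t)/t)
X(-1)*M(-11, 3) - 97 = (-28 - 1 + 132/(-1))*(-10) - 97 = (-28 - 1 + 132*(-1))*(-10) - 97 = (-28 - 1 - 132)*(-10) - 97 = -161*(-10) - 97 = 1610 - 97 = 1513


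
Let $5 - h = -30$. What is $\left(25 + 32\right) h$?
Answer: $1995$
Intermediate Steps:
$h = 35$ ($h = 5 - -30 = 5 + 30 = 35$)
$\left(25 + 32\right) h = \left(25 + 32\right) 35 = 57 \cdot 35 = 1995$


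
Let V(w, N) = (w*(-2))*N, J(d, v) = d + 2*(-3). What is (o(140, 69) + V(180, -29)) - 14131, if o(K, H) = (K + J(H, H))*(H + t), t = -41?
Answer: 1993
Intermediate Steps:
J(d, v) = -6 + d (J(d, v) = d - 6 = -6 + d)
o(K, H) = (-41 + H)*(-6 + H + K) (o(K, H) = (K + (-6 + H))*(H - 41) = (-6 + H + K)*(-41 + H) = (-41 + H)*(-6 + H + K))
V(w, N) = -2*N*w (V(w, N) = (-2*w)*N = -2*N*w)
(o(140, 69) + V(180, -29)) - 14131 = ((246 + 69² - 47*69 - 41*140 + 69*140) - 2*(-29)*180) - 14131 = ((246 + 4761 - 3243 - 5740 + 9660) + 10440) - 14131 = (5684 + 10440) - 14131 = 16124 - 14131 = 1993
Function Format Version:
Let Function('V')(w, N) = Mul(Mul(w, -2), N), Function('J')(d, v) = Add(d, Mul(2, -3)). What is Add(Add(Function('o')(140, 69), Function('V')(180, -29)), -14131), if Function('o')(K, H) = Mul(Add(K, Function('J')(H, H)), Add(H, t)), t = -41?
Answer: 1993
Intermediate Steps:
Function('J')(d, v) = Add(-6, d) (Function('J')(d, v) = Add(d, -6) = Add(-6, d))
Function('o')(K, H) = Mul(Add(-41, H), Add(-6, H, K)) (Function('o')(K, H) = Mul(Add(K, Add(-6, H)), Add(H, -41)) = Mul(Add(-6, H, K), Add(-41, H)) = Mul(Add(-41, H), Add(-6, H, K)))
Function('V')(w, N) = Mul(-2, N, w) (Function('V')(w, N) = Mul(Mul(-2, w), N) = Mul(-2, N, w))
Add(Add(Function('o')(140, 69), Function('V')(180, -29)), -14131) = Add(Add(Add(246, Pow(69, 2), Mul(-47, 69), Mul(-41, 140), Mul(69, 140)), Mul(-2, -29, 180)), -14131) = Add(Add(Add(246, 4761, -3243, -5740, 9660), 10440), -14131) = Add(Add(5684, 10440), -14131) = Add(16124, -14131) = 1993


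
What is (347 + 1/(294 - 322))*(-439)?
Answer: -4264885/28 ≈ -1.5232e+5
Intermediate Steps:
(347 + 1/(294 - 322))*(-439) = (347 + 1/(-28))*(-439) = (347 - 1/28)*(-439) = (9715/28)*(-439) = -4264885/28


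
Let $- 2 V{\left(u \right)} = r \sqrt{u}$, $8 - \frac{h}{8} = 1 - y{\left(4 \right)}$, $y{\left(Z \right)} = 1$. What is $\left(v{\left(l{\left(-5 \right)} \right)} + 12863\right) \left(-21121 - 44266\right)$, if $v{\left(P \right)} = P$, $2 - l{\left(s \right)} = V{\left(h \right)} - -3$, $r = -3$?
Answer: $-840222950$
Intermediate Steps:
$h = 64$ ($h = 64 - 8 \left(1 - 1\right) = 64 - 0 = 64 + 0 = 64$)
$V{\left(u \right)} = \frac{3 \sqrt{u}}{2}$ ($V{\left(u \right)} = - \frac{\left(-3\right) \sqrt{u}}{2} = \frac{3 \sqrt{u}}{2}$)
$l{\left(s \right)} = -13$ ($l{\left(s \right)} = 2 - \left(\frac{3 \sqrt{64}}{2} - -3\right) = 2 - \left(\frac{3}{2} \cdot 8 + 3\right) = 2 - \left(12 + 3\right) = 2 - 15 = -13$)
$\left(v{\left(l{\left(-5 \right)} \right)} + 12863\right) \left(-21121 - 44266\right) = \left(-13 + 12863\right) \left(-21121 - 44266\right) = 12850 \left(-65387\right) = -840222950$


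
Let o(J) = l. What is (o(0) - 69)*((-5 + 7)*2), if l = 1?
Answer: -272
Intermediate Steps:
o(J) = 1
(o(0) - 69)*((-5 + 7)*2) = (1 - 69)*((-5 + 7)*2) = -136*2 = -68*4 = -272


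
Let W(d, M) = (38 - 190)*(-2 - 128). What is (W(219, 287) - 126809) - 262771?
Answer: -369820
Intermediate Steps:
W(d, M) = 19760 (W(d, M) = -152*(-130) = 19760)
(W(219, 287) - 126809) - 262771 = (19760 - 126809) - 262771 = -107049 - 262771 = -369820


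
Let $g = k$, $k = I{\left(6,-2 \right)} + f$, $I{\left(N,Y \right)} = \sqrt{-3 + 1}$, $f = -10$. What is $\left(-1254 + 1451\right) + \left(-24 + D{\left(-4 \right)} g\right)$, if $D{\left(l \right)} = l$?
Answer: $213 - 4 i \sqrt{2} \approx 213.0 - 5.6569 i$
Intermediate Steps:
$I{\left(N,Y \right)} = i \sqrt{2}$ ($I{\left(N,Y \right)} = \sqrt{-2} = i \sqrt{2}$)
$k = -10 + i \sqrt{2}$ ($k = i \sqrt{2} - 10 = -10 + i \sqrt{2} \approx -10.0 + 1.4142 i$)
$g = -10 + i \sqrt{2} \approx -10.0 + 1.4142 i$
$\left(-1254 + 1451\right) + \left(-24 + D{\left(-4 \right)} g\right) = \left(-1254 + 1451\right) - \left(24 + 4 \left(-10 + i \sqrt{2}\right)\right) = 197 - \left(-16 + 4 i \sqrt{2}\right) = 197 + \left(16 - 4 i \sqrt{2}\right) = 213 - 4 i \sqrt{2}$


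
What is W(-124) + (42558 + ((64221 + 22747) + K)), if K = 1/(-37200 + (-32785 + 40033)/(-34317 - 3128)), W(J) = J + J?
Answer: 180079244181499/1392961248 ≈ 1.2928e+5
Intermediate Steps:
W(J) = 2*J
K = -37445/1392961248 (K = 1/(-37200 + 7248/(-37445)) = 1/(-37200 + 7248*(-1/37445)) = 1/(-37200 - 7248/37445) = 1/(-1392961248/37445) = -37445/1392961248 ≈ -2.6882e-5)
W(-124) + (42558 + ((64221 + 22747) + K)) = 2*(-124) + (42558 + ((64221 + 22747) - 37445/1392961248)) = -248 + (42558 + (86968 - 37445/1392961248)) = -248 + (42558 + 121143053778619/1392961248) = -248 + 180424698571003/1392961248 = 180079244181499/1392961248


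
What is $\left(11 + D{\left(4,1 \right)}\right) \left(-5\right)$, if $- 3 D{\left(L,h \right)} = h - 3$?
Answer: $- \frac{175}{3} \approx -58.333$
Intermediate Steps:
$D{\left(L,h \right)} = 1 - \frac{h}{3}$ ($D{\left(L,h \right)} = - \frac{h - 3}{3} = - \frac{-3 + h}{3} = 1 - \frac{h}{3}$)
$\left(11 + D{\left(4,1 \right)}\right) \left(-5\right) = \left(11 + \left(1 - \frac{1}{3}\right)\right) \left(-5\right) = \left(11 + \frac{2}{3}\right) \left(-5\right) = \frac{35}{3} \left(-5\right) = - \frac{175}{3}$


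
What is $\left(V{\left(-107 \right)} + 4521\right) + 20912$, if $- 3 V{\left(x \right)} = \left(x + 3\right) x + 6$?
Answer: $\frac{65165}{3} \approx 21722.0$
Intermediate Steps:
$V{\left(x \right)} = -2 - \frac{x \left(3 + x\right)}{3}$ ($V{\left(x \right)} = - \frac{\left(x + 3\right) x + 6}{3} = - \frac{\left(3 + x\right) x + 6}{3} = - \frac{x \left(3 + x\right) + 6}{3} = - \frac{6 + x \left(3 + x\right)}{3} = -2 - \frac{x \left(3 + x\right)}{3}$)
$\left(V{\left(-107 \right)} + 4521\right) + 20912 = \left(\left(-2 - -107 - \frac{\left(-107\right)^{2}}{3}\right) + 4521\right) + 20912 = \left(\left(-2 + 107 - \frac{11449}{3}\right) + 4521\right) + 20912 = \left(- \frac{11134}{3} + 4521\right) + 20912 = \frac{2429}{3} + 20912 = \frac{65165}{3}$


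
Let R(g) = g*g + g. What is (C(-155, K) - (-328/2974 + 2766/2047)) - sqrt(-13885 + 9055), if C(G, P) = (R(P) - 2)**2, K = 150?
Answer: 1561307776557322/3043889 - I*sqrt(4830) ≈ 5.1293e+8 - 69.498*I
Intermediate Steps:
R(g) = g + g**2 (R(g) = g**2 + g = g + g**2)
C(G, P) = (-2 + P*(1 + P))**2 (C(G, P) = (P*(1 + P) - 2)**2 = (-2 + P*(1 + P))**2)
(C(-155, K) - (-328/2974 + 2766/2047)) - sqrt(-13885 + 9055) = ((-2 + 150*(1 + 150))**2 - (-328/2974 + 2766/2047)) - sqrt(-13885 + 9055) = ((-2 + 150*151)**2 - (-328*1/2974 + 2766*(1/2047))) - sqrt(-4830) = ((-2 + 22650)**2 - (-164/1487 + 2766/2047)) - I*sqrt(4830) = (22648**2 - 1*3777334/3043889) - I*sqrt(4830) = (512931904 - 3777334/3043889) - I*sqrt(4830) = 1561307776557322/3043889 - I*sqrt(4830)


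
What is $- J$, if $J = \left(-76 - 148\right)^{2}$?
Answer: $-50176$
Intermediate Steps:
$J = 50176$ ($J = \left(-224\right)^{2} = 50176$)
$- J = \left(-1\right) 50176 = -50176$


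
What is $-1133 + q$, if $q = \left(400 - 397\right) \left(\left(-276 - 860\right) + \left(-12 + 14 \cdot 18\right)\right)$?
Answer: $-3821$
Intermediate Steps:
$q = -2688$ ($q = 3 \left(-1136 + \left(-12 + 252\right)\right) = 3 \left(-1136 + 240\right) = 3 \left(-896\right) = -2688$)
$-1133 + q = -1133 - 2688 = -3821$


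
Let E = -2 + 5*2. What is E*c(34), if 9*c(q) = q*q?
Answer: 9248/9 ≈ 1027.6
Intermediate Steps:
E = 8 (E = -2 + 10 = 8)
c(q) = q²/9 (c(q) = (q*q)/9 = q²/9)
E*c(34) = 8*((⅑)*34²) = 8*((⅑)*1156) = 8*(1156/9) = 9248/9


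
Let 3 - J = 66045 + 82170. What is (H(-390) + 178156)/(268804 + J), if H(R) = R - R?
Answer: 44539/30148 ≈ 1.4773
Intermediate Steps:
J = -148212 (J = 3 - (66045 + 82170) = 3 - 1*148215 = 3 - 148215 = -148212)
H(R) = 0
(H(-390) + 178156)/(268804 + J) = (0 + 178156)/(268804 - 148212) = 178156/120592 = 178156*(1/120592) = 44539/30148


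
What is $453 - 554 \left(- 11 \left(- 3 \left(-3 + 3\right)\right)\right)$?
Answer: $453$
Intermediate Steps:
$453 - 554 \left(- 11 \left(- 3 \left(-3 + 3\right)\right)\right) = 453 - 554 \left(- 11 \left(\left(-3\right) 0\right)\right) = 453 - 554 \left(\left(-11\right) 0\right) = 453 - 0 = 453 + 0 = 453$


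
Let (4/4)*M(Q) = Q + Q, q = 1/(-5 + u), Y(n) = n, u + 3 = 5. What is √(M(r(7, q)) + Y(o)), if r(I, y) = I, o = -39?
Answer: 5*I ≈ 5.0*I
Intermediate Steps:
u = 2 (u = -3 + 5 = 2)
q = -⅓ (q = 1/(-5 + 2) = 1/(-3) = -⅓ ≈ -0.33333)
M(Q) = 2*Q (M(Q) = Q + Q = 2*Q)
√(M(r(7, q)) + Y(o)) = √(2*7 - 39) = √(14 - 39) = √(-25) = 5*I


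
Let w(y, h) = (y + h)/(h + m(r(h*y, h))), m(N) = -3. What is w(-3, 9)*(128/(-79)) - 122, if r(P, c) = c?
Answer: -9766/79 ≈ -123.62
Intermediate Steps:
w(y, h) = (h + y)/(-3 + h) (w(y, h) = (y + h)/(h - 3) = (h + y)/(-3 + h))
w(-3, 9)*(128/(-79)) - 122 = ((9 - 3)/(-3 + 9))*(128/(-79)) - 122 = (6/6)*(128*(-1/79)) - 122 = ((⅙)*6)*(-128/79) - 122 = 1*(-128/79) - 122 = -128/79 - 122 = -9766/79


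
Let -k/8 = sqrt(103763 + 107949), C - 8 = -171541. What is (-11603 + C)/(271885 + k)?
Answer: -49791931360/73907903657 - 23441408*sqrt(827)/73907903657 ≈ -0.68282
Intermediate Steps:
C = -171533 (C = 8 - 171541 = -171533)
k = -128*sqrt(827) (k = -8*sqrt(103763 + 107949) = -128*sqrt(827) ≈ -3681.0)
(-11603 + C)/(271885 + k) = (-11603 - 171533)/(271885 - 128*sqrt(827)) = -183136/(271885 - 128*sqrt(827))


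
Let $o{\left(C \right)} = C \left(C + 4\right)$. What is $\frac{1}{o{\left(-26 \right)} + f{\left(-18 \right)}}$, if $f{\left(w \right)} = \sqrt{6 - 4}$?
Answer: $\frac{286}{163591} - \frac{\sqrt{2}}{327182} \approx 0.0017439$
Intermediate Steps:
$o{\left(C \right)} = C \left(4 + C\right)$
$f{\left(w \right)} = \sqrt{2}$
$\frac{1}{o{\left(-26 \right)} + f{\left(-18 \right)}} = \frac{1}{- 26 \left(4 - 26\right) + \sqrt{2}} = \frac{1}{\left(-26\right) \left(-22\right) + \sqrt{2}} = \frac{1}{572 + \sqrt{2}}$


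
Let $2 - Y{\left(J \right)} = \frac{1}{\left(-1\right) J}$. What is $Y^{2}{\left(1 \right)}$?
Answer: $9$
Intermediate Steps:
$Y{\left(J \right)} = 2 + \frac{1}{J}$ ($Y{\left(J \right)} = 2 - \frac{1}{\left(-1\right) J} = 2 - - \frac{1}{J} = 2 + \frac{1}{J}$)
$Y^{2}{\left(1 \right)} = \left(2 + 1^{-1}\right)^{2} = \left(2 + 1\right)^{2} = 3^{2} = 9$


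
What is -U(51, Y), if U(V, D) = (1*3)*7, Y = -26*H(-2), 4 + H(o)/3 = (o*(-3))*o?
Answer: -21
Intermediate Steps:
H(o) = -12 - 9*o² (H(o) = -12 + 3*((o*(-3))*o) = -12 + 3*((-3*o)*o) = -12 + 3*(-3*o²) = -12 - 9*o²)
Y = 1248 (Y = -26*(-12 - 9*(-2)²) = -26*(-12 - 9*4) = -26*(-12 - 36) = -26*(-48) = 1248)
U(V, D) = 21 (U(V, D) = 3*7 = 21)
-U(51, Y) = -1*21 = -21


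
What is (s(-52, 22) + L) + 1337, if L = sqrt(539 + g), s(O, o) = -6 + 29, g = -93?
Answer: 1360 + sqrt(446) ≈ 1381.1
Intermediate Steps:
s(O, o) = 23
L = sqrt(446) (L = sqrt(539 - 93) = sqrt(446) ≈ 21.119)
(s(-52, 22) + L) + 1337 = (23 + sqrt(446)) + 1337 = 1360 + sqrt(446)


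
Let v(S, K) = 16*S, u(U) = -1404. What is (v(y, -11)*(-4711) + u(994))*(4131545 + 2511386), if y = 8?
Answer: -4015067211572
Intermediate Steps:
(v(y, -11)*(-4711) + u(994))*(4131545 + 2511386) = ((16*8)*(-4711) - 1404)*(4131545 + 2511386) = (128*(-4711) - 1404)*6642931 = (-603008 - 1404)*6642931 = -604412*6642931 = -4015067211572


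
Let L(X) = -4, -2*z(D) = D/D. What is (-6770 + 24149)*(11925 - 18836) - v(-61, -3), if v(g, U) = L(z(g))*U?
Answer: -120106281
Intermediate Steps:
z(D) = -½ (z(D) = -D/(2*D) = -½*1 = -½)
v(g, U) = -4*U
(-6770 + 24149)*(11925 - 18836) - v(-61, -3) = (-6770 + 24149)*(11925 - 18836) - (-4)*(-3) = 17379*(-6911) - 1*12 = -120106269 - 12 = -120106281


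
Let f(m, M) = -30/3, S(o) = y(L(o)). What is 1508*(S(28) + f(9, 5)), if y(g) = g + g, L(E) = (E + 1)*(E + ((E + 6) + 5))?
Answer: 5845008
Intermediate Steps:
L(E) = (1 + E)*(11 + 2*E) (L(E) = (1 + E)*(E + ((6 + E) + 5)) = (1 + E)*(E + (11 + E)) = (1 + E)*(11 + 2*E))
y(g) = 2*g
S(o) = 22 + 4*o**2 + 26*o (S(o) = 2*(11 + 2*o**2 + 13*o) = 22 + 4*o**2 + 26*o)
f(m, M) = -10 (f(m, M) = -30*1/3 = -10)
1508*(S(28) + f(9, 5)) = 1508*((22 + 4*28**2 + 26*28) - 10) = 1508*((22 + 4*784 + 728) - 10) = 1508*((22 + 3136 + 728) - 10) = 1508*(3886 - 10) = 1508*3876 = 5845008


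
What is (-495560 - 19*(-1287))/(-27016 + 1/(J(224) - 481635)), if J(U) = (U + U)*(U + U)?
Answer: 132348560617/7589631897 ≈ 17.438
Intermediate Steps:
J(U) = 4*U² (J(U) = (2*U)*(2*U) = 4*U²)
(-495560 - 19*(-1287))/(-27016 + 1/(J(224) - 481635)) = (-495560 - 19*(-1287))/(-27016 + 1/(4*224² - 481635)) = (-495560 + 24453)/(-27016 + 1/(4*50176 - 481635)) = -471107/(-27016 + 1/(200704 - 481635)) = -471107/(-27016 + 1/(-280931)) = -471107/(-27016 - 1/280931) = -471107/(-7589631897/280931) = -471107*(-280931/7589631897) = 132348560617/7589631897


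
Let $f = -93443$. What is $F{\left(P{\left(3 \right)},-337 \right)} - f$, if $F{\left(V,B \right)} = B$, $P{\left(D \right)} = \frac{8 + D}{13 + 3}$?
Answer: $93106$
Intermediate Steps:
$P{\left(D \right)} = \frac{1}{2} + \frac{D}{16}$ ($P{\left(D \right)} = \frac{8 + D}{16} = \left(8 + D\right) \frac{1}{16} = \frac{1}{2} + \frac{D}{16}$)
$F{\left(P{\left(3 \right)},-337 \right)} - f = -337 - -93443 = -337 + 93443 = 93106$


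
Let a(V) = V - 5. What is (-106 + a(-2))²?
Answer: 12769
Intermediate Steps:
a(V) = -5 + V
(-106 + a(-2))² = (-106 + (-5 - 2))² = (-106 - 7)² = (-113)² = 12769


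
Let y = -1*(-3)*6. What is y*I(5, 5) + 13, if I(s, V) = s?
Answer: 103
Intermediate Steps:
y = 18 (y = 3*6 = 18)
y*I(5, 5) + 13 = 18*5 + 13 = 90 + 13 = 103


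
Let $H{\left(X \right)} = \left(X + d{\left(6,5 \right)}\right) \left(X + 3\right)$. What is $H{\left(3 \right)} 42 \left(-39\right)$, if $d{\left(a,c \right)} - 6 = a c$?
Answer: $-383292$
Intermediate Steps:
$d{\left(a,c \right)} = 6 + a c$
$H{\left(X \right)} = \left(3 + X\right) \left(36 + X\right)$ ($H{\left(X \right)} = \left(X + \left(6 + 6 \cdot 5\right)\right) \left(X + 3\right) = \left(X + \left(6 + 30\right)\right) \left(3 + X\right) = \left(X + 36\right) \left(3 + X\right) = \left(36 + X\right) \left(3 + X\right) = \left(3 + X\right) \left(36 + X\right)$)
$H{\left(3 \right)} 42 \left(-39\right) = \left(108 + 3^{2} + 39 \cdot 3\right) 42 \left(-39\right) = \left(108 + 9 + 117\right) 42 \left(-39\right) = 234 \cdot 42 \left(-39\right) = 9828 \left(-39\right) = -383292$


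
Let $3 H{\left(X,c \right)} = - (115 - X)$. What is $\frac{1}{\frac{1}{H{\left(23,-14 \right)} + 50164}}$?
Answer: $\frac{150400}{3} \approx 50133.0$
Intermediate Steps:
$H{\left(X,c \right)} = - \frac{115}{3} + \frac{X}{3}$ ($H{\left(X,c \right)} = \frac{\left(-1\right) \left(115 - X\right)}{3} = \frac{-115 + X}{3} = - \frac{115}{3} + \frac{X}{3}$)
$\frac{1}{\frac{1}{H{\left(23,-14 \right)} + 50164}} = \frac{1}{\frac{1}{\left(- \frac{115}{3} + \frac{1}{3} \cdot 23\right) + 50164}} = \frac{1}{\frac{1}{\left(- \frac{115}{3} + \frac{23}{3}\right) + 50164}} = \frac{1}{\frac{1}{- \frac{92}{3} + 50164}} = \frac{1}{\frac{1}{\frac{150400}{3}}} = \frac{1}{\frac{3}{150400}} = \frac{150400}{3}$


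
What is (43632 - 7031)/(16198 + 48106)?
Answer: 36601/64304 ≈ 0.56919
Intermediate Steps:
(43632 - 7031)/(16198 + 48106) = 36601/64304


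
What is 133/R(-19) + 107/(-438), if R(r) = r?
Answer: -3173/438 ≈ -7.2443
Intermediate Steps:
133/R(-19) + 107/(-438) = 133/(-19) + 107/(-438) = 133*(-1/19) + 107*(-1/438) = -7 - 107/438 = -3173/438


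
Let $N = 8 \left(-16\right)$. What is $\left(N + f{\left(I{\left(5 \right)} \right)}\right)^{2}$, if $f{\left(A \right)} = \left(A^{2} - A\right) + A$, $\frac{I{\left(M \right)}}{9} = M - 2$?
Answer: $361201$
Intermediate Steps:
$I{\left(M \right)} = -18 + 9 M$ ($I{\left(M \right)} = 9 \left(M - 2\right) = 9 \left(-2 + M\right) = -18 + 9 M$)
$N = -128$
$f{\left(A \right)} = A^{2}$
$\left(N + f{\left(I{\left(5 \right)} \right)}\right)^{2} = \left(-128 + \left(-18 + 9 \cdot 5\right)^{2}\right)^{2} = \left(-128 + \left(-18 + 45\right)^{2}\right)^{2} = \left(-128 + 27^{2}\right)^{2} = \left(-128 + 729\right)^{2} = 601^{2} = 361201$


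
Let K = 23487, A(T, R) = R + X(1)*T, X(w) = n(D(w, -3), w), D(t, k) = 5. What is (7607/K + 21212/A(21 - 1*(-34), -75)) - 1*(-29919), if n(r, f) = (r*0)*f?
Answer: 17401810252/587175 ≈ 29637.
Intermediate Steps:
n(r, f) = 0 (n(r, f) = 0*f = 0)
X(w) = 0
A(T, R) = R (A(T, R) = R + 0*T = R + 0 = R)
(7607/K + 21212/A(21 - 1*(-34), -75)) - 1*(-29919) = (7607/23487 + 21212/(-75)) - 1*(-29919) = (7607*(1/23487) + 21212*(-1/75)) + 29919 = (7607/23487 - 21212/75) + 29919 = -165878573/587175 + 29919 = 17401810252/587175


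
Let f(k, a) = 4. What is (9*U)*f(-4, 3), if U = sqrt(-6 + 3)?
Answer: 36*I*sqrt(3) ≈ 62.354*I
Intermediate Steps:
U = I*sqrt(3) (U = sqrt(-3) = I*sqrt(3) ≈ 1.732*I)
(9*U)*f(-4, 3) = (9*(I*sqrt(3)))*4 = (9*I*sqrt(3))*4 = 36*I*sqrt(3)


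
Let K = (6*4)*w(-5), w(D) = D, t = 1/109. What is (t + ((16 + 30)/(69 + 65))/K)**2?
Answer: 30614089/768006849600 ≈ 3.9862e-5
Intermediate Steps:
t = 1/109 ≈ 0.0091743
K = -120 (K = (6*4)*(-5) = 24*(-5) = -120)
(t + ((16 + 30)/(69 + 65))/K)**2 = (1/109 + ((16 + 30)/(69 + 65))/(-120))**2 = (1/109 + (46/134)*(-1/120))**2 = (1/109 + (46*(1/134))*(-1/120))**2 = (1/109 + (23/67)*(-1/120))**2 = (1/109 - 23/8040)**2 = (5533/876360)**2 = 30614089/768006849600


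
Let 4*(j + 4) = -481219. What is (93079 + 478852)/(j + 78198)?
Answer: -2287724/168443 ≈ -13.582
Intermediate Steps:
j = -481235/4 (j = -4 + (¼)*(-481219) = -4 - 481219/4 = -481235/4 ≈ -1.2031e+5)
(93079 + 478852)/(j + 78198) = (93079 + 478852)/(-481235/4 + 78198) = 571931/(-168443/4) = 571931*(-4/168443) = -2287724/168443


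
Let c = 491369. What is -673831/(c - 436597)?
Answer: -673831/54772 ≈ -12.302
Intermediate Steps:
-673831/(c - 436597) = -673831/(491369 - 436597) = -673831/54772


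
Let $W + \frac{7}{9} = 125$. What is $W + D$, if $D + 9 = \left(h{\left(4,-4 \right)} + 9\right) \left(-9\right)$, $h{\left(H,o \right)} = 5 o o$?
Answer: $- \frac{6172}{9} \approx -685.78$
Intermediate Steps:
$W = \frac{1118}{9}$ ($W = - \frac{7}{9} + 125 = \frac{1118}{9} \approx 124.22$)
$h{\left(H,o \right)} = 5 o^{2}$
$D = -810$ ($D = -9 + \left(5 \left(-4\right)^{2} + 9\right) \left(-9\right) = -9 + \left(5 \cdot 16 + 9\right) \left(-9\right) = -9 + \left(80 + 9\right) \left(-9\right) = -9 + 89 \left(-9\right) = -9 - 801 = -810$)
$W + D = \frac{1118}{9} - 810 = - \frac{6172}{9}$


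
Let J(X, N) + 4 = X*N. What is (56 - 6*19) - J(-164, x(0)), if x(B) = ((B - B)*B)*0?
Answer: -54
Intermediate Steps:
x(B) = 0 (x(B) = (0*B)*0 = 0*0 = 0)
J(X, N) = -4 + N*X (J(X, N) = -4 + X*N = -4 + N*X)
(56 - 6*19) - J(-164, x(0)) = (56 - 6*19) - (-4 + 0*(-164)) = (56 - 114) - (-4 + 0) = -58 - 1*(-4) = -58 + 4 = -54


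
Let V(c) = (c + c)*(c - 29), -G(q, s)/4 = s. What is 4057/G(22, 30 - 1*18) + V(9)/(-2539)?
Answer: -10283443/121872 ≈ -84.379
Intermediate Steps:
G(q, s) = -4*s
V(c) = 2*c*(-29 + c) (V(c) = (2*c)*(-29 + c) = 2*c*(-29 + c))
4057/G(22, 30 - 1*18) + V(9)/(-2539) = 4057/((-4*(30 - 1*18))) + (2*9*(-29 + 9))/(-2539) = 4057/((-4*(30 - 18))) + (2*9*(-20))*(-1/2539) = 4057/((-4*12)) - 360*(-1/2539) = 4057/(-48) + 360/2539 = 4057*(-1/48) + 360/2539 = -4057/48 + 360/2539 = -10283443/121872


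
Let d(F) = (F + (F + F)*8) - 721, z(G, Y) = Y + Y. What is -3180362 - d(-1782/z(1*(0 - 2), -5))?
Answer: -15913352/5 ≈ -3.1827e+6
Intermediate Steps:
z(G, Y) = 2*Y
d(F) = -721 + 17*F (d(F) = (F + (2*F)*8) - 721 = (F + 16*F) - 721 = 17*F - 721 = -721 + 17*F)
-3180362 - d(-1782/z(1*(0 - 2), -5)) = -3180362 - (-721 + 17*(-1782/(2*(-5)))) = -3180362 - (-721 + 17*(-1782/(-10))) = -3180362 - (-721 + 17*(-1782*(-1/10))) = -3180362 - (-721 + 17*(891/5)) = -3180362 - (-721 + 15147/5) = -3180362 - 1*11542/5 = -3180362 - 11542/5 = -15913352/5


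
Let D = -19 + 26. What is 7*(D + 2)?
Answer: 63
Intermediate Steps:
D = 7
7*(D + 2) = 7*(7 + 2) = 7*9 = 63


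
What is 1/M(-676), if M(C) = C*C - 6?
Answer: 1/456970 ≈ 2.1883e-6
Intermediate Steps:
M(C) = -6 + C² (M(C) = C² - 6 = -6 + C²)
1/M(-676) = 1/(-6 + (-676)²) = 1/(-6 + 456976) = 1/456970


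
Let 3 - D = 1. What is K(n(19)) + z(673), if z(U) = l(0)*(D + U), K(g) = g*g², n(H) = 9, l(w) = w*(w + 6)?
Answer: 729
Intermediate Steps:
D = 2 (D = 3 - 1*1 = 3 - 1 = 2)
l(w) = w*(6 + w)
K(g) = g³
z(U) = 0 (z(U) = (0*(6 + 0))*(2 + U) = (0*6)*(2 + U) = 0*(2 + U) = 0)
K(n(19)) + z(673) = 9³ + 0 = 729 + 0 = 729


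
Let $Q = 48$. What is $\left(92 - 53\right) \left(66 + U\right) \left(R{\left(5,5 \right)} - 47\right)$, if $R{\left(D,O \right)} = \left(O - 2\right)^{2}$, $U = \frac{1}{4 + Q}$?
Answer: $- \frac{195681}{2} \approx -97841.0$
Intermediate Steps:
$U = \frac{1}{52}$ ($U = \frac{1}{4 + 48} = \frac{1}{52} \approx 0.019231$)
$R{\left(D,O \right)} = \left(-2 + O\right)^{2}$
$\left(92 - 53\right) \left(66 + U\right) \left(R{\left(5,5 \right)} - 47\right) = \left(92 - 53\right) \left(66 + \frac{1}{52}\right) \left(\left(-2 + 5\right)^{2} - 47\right) = 39 \frac{3433 \left(3^{2} - 47\right)}{52} = 39 \frac{3433 \left(9 - 47\right)}{52} = 39 \cdot \frac{3433}{52} \left(-38\right) = 39 \left(- \frac{65227}{26}\right) = - \frac{195681}{2}$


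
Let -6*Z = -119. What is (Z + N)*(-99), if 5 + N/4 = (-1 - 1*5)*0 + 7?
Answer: -5511/2 ≈ -2755.5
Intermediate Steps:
Z = 119/6 (Z = -⅙*(-119) = 119/6 ≈ 19.833)
N = 8 (N = -20 + 4*((-1 - 1*5)*0 + 7) = -20 + 4*((-1 - 5)*0 + 7) = -20 + 4*(-6*0 + 7) = -20 + 4*(0 + 7) = -20 + 4*7 = -20 + 28 = 8)
(Z + N)*(-99) = (119/6 + 8)*(-99) = (167/6)*(-99) = -5511/2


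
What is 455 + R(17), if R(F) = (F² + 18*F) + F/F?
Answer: 1051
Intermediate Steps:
R(F) = 1 + F² + 18*F (R(F) = (F² + 18*F) + 1 = 1 + F² + 18*F)
455 + R(17) = 455 + (1 + 17² + 18*17) = 455 + (1 + 289 + 306) = 455 + 596 = 1051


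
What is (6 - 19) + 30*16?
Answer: 467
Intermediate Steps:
(6 - 19) + 30*16 = -13 + 480 = 467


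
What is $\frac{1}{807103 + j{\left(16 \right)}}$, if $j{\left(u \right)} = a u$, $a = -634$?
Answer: $\frac{1}{796959} \approx 1.2548 \cdot 10^{-6}$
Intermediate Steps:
$j{\left(u \right)} = - 634 u$
$\frac{1}{807103 + j{\left(16 \right)}} = \frac{1}{807103 - 10144} = \frac{1}{796959}$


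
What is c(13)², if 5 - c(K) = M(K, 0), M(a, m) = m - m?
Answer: 25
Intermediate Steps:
M(a, m) = 0
c(K) = 5 (c(K) = 5 - 1*0 = 5 + 0 = 5)
c(13)² = 5² = 25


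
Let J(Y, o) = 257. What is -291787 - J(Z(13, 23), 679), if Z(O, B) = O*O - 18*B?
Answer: -292044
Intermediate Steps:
Z(O, B) = O**2 - 18*B
-291787 - J(Z(13, 23), 679) = -291787 - 1*257 = -291787 - 257 = -292044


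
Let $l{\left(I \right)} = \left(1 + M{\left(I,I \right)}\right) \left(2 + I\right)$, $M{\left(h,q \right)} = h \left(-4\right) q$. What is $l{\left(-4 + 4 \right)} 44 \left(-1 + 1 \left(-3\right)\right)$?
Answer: $-352$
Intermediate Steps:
$M{\left(h,q \right)} = - 4 h q$
$l{\left(I \right)} = \left(1 - 4 I^{2}\right) \left(2 + I\right)$ ($l{\left(I \right)} = \left(1 - 4 I I\right) \left(2 + I\right) = \left(1 - 4 I^{2}\right) \left(2 + I\right)$)
$l{\left(-4 + 4 \right)} 44 \left(-1 + 1 \left(-3\right)\right) = \left(2 + \left(-4 + 4\right) - 8 \left(-4 + 4\right)^{2} - 4 \left(-4 + 4\right)^{3}\right) 44 \left(-1 + 1 \left(-3\right)\right) = \left(2 + 0 - 8 \cdot 0^{2} - 4 \cdot 0^{3}\right) 44 \left(-1 - 3\right) = \left(2 + 0 - 0 - 0\right) 44 \left(-4\right) = \left(2 + 0 + 0 + 0\right) 44 \left(-4\right) = 2 \cdot 44 \left(-4\right) = 88 \left(-4\right) = -352$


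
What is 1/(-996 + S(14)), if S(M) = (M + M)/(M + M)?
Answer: -1/995 ≈ -0.0010050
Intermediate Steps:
S(M) = 1 (S(M) = (2*M)/((2*M)) = (2*M)*(1/(2*M)) = 1)
1/(-996 + S(14)) = 1/(-996 + 1) = 1/(-995) = -1/995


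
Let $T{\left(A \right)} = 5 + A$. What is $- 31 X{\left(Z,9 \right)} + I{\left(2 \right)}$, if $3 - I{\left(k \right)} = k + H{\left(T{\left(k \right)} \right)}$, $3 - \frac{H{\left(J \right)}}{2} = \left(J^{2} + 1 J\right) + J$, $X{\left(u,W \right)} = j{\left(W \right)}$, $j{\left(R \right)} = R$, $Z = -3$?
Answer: $-158$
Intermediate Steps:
$X{\left(u,W \right)} = W$
$H{\left(J \right)} = 6 - 4 J - 2 J^{2}$ ($H{\left(J \right)} = 6 - 2 \left(\left(J^{2} + 1 J\right) + J\right) = 6 - 2 \left(\left(J^{2} + J\right) + J\right) = 6 - 2 \left(\left(J + J^{2}\right) + J\right) = 6 - 2 \left(J^{2} + 2 J\right) = 6 - \left(2 J^{2} + 4 J\right) = 6 - 4 J - 2 J^{2}$)
$I{\left(k \right)} = 17 + 2 \left(5 + k\right)^{2} + 3 k$ ($I{\left(k \right)} = 3 - \left(k - \left(-6 + 2 \left(5 + k\right)^{2} + 4 \left(5 + k\right)\right)\right) = 3 - \left(k - \left(14 + 2 \left(5 + k\right)^{2} + 4 k\right)\right) = 3 - \left(-14 - 3 k - 2 \left(5 + k\right)^{2}\right) = 3 + \left(14 + 2 \left(5 + k\right)^{2} + 3 k\right) = 17 + 2 \left(5 + k\right)^{2} + 3 k$)
$- 31 X{\left(Z,9 \right)} + I{\left(2 \right)} = \left(-31\right) 9 + \left(67 + 2 \cdot 2^{2} + 23 \cdot 2\right) = -279 + \left(67 + 2 \cdot 4 + 46\right) = -279 + \left(67 + 8 + 46\right) = -279 + 121 = -158$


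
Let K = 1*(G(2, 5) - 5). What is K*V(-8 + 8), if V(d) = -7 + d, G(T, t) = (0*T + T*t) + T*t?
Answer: -105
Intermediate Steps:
G(T, t) = 2*T*t (G(T, t) = (0 + T*t) + T*t = T*t + T*t = 2*T*t)
K = 15 (K = 1*(2*2*5 - 5) = 1*(20 - 5) = 1*15 = 15)
K*V(-8 + 8) = 15*(-7 + (-8 + 8)) = 15*(-7 + 0) = 15*(-7) = -105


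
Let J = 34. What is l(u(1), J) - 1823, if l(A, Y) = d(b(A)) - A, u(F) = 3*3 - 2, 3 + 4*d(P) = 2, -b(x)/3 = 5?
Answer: -7321/4 ≈ -1830.3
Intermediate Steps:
b(x) = -15 (b(x) = -3*5 = -15)
d(P) = -¼ (d(P) = -¾ + (¼)*2 = -¾ + ½ = -¼)
u(F) = 7 (u(F) = 9 - 2 = 7)
l(A, Y) = -¼ - A
l(u(1), J) - 1823 = (-¼ - 1*7) - 1823 = (-¼ - 7) - 1823 = -29/4 - 1823 = -7321/4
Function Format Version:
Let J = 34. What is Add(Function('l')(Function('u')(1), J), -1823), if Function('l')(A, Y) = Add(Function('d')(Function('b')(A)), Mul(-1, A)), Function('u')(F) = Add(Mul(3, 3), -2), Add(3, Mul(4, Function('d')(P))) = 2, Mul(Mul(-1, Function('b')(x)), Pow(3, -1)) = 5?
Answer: Rational(-7321, 4) ≈ -1830.3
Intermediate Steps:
Function('b')(x) = -15 (Function('b')(x) = Mul(-3, 5) = -15)
Function('d')(P) = Rational(-1, 4) (Function('d')(P) = Add(Rational(-3, 4), Mul(Rational(1, 4), 2)) = Add(Rational(-3, 4), Rational(1, 2)) = Rational(-1, 4))
Function('u')(F) = 7 (Function('u')(F) = Add(9, -2) = 7)
Function('l')(A, Y) = Add(Rational(-1, 4), Mul(-1, A))
Add(Function('l')(Function('u')(1), J), -1823) = Add(Add(Rational(-1, 4), Mul(-1, 7)), -1823) = Add(Add(Rational(-1, 4), -7), -1823) = Add(Rational(-29, 4), -1823) = Rational(-7321, 4)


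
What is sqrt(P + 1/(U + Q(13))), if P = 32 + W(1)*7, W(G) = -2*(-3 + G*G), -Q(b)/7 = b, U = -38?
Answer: sqrt(998331)/129 ≈ 7.7455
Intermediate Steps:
Q(b) = -7*b
W(G) = 6 - 2*G**2 (W(G) = -2*(-3 + G**2) = 6 - 2*G**2)
P = 60 (P = 32 + (6 - 2*1**2)*7 = 32 + (6 - 2*1)*7 = 32 + (6 - 2)*7 = 32 + 4*7 = 32 + 28 = 60)
sqrt(P + 1/(U + Q(13))) = sqrt(60 + 1/(-38 - 7*13)) = sqrt(60 + 1/(-38 - 91)) = sqrt(60 + 1/(-129)) = sqrt(60 - 1/129) = sqrt(7739/129) = sqrt(998331)/129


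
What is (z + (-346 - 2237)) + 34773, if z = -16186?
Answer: 16004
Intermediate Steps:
(z + (-346 - 2237)) + 34773 = (-16186 + (-346 - 2237)) + 34773 = (-16186 - 2583) + 34773 = -18769 + 34773 = 16004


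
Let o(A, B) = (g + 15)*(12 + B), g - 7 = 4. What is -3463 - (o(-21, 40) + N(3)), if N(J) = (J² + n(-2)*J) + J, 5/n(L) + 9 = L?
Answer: -53082/11 ≈ -4825.6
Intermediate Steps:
g = 11 (g = 7 + 4 = 11)
o(A, B) = 312 + 26*B (o(A, B) = (11 + 15)*(12 + B) = 26*(12 + B) = 312 + 26*B)
n(L) = 5/(-9 + L)
N(J) = J² + 6*J/11 (N(J) = (J² + (5/(-9 - 2))*J) + J = (J² + (5/(-11))*J) + J = (J² + (5*(-1/11))*J) + J = (J² - 5*J/11) + J = J² + 6*J/11)
-3463 - (o(-21, 40) + N(3)) = -3463 - ((312 + 26*40) + (1/11)*3*(6 + 11*3)) = -3463 - ((312 + 1040) + (1/11)*3*(6 + 33)) = -3463 - (1352 + (1/11)*3*39) = -3463 - (1352 + 117/11) = -3463 - 1*14989/11 = -3463 - 14989/11 = -53082/11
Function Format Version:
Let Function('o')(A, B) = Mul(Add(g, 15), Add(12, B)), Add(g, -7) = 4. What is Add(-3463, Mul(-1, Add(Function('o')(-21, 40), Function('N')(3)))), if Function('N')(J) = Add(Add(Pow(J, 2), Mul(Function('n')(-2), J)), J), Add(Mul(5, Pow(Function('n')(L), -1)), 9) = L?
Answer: Rational(-53082, 11) ≈ -4825.6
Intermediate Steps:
g = 11 (g = Add(7, 4) = 11)
Function('o')(A, B) = Add(312, Mul(26, B)) (Function('o')(A, B) = Mul(Add(11, 15), Add(12, B)) = Mul(26, Add(12, B)) = Add(312, Mul(26, B)))
Function('n')(L) = Mul(5, Pow(Add(-9, L), -1))
Function('N')(J) = Add(Pow(J, 2), Mul(Rational(6, 11), J)) (Function('N')(J) = Add(Add(Pow(J, 2), Mul(Mul(5, Pow(Add(-9, -2), -1)), J)), J) = Add(Add(Pow(J, 2), Mul(Mul(5, Pow(-11, -1)), J)), J) = Add(Add(Pow(J, 2), Mul(Mul(5, Rational(-1, 11)), J)), J) = Add(Add(Pow(J, 2), Mul(Rational(-5, 11), J)), J) = Add(Pow(J, 2), Mul(Rational(6, 11), J)))
Add(-3463, Mul(-1, Add(Function('o')(-21, 40), Function('N')(3)))) = Add(-3463, Mul(-1, Add(Add(312, Mul(26, 40)), Mul(Rational(1, 11), 3, Add(6, Mul(11, 3)))))) = Add(-3463, Mul(-1, Add(Add(312, 1040), Mul(Rational(1, 11), 3, Add(6, 33))))) = Add(-3463, Mul(-1, Add(1352, Mul(Rational(1, 11), 3, 39)))) = Add(-3463, Mul(-1, Add(1352, Rational(117, 11)))) = Add(-3463, Mul(-1, Rational(14989, 11))) = Add(-3463, Rational(-14989, 11)) = Rational(-53082, 11)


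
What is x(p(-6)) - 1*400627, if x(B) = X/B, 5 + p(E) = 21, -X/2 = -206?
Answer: -1602405/4 ≈ -4.0060e+5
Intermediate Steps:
X = 412 (X = -2*(-206) = 412)
p(E) = 16 (p(E) = -5 + 21 = 16)
x(B) = 412/B
x(p(-6)) - 1*400627 = 412/16 - 1*400627 = 412*(1/16) - 400627 = 103/4 - 400627 = -1602405/4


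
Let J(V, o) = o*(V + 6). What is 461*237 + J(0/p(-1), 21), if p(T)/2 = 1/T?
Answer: 109383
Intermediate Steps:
p(T) = 2/T
J(V, o) = o*(6 + V)
461*237 + J(0/p(-1), 21) = 461*237 + 21*(6 + 0/((2/(-1)))) = 109257 + 21*(6 + 0/((2*(-1)))) = 109257 + 21*(6 + 0/(-2)) = 109257 + 21*(6 + 0*(-½)) = 109257 + 21*(6 + 0) = 109257 + 21*6 = 109257 + 126 = 109383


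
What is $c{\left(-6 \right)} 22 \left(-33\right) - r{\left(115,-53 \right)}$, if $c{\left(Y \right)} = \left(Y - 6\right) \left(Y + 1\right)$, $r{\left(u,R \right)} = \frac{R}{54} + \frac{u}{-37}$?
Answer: $- \frac{87024709}{1998} \approx -43556.0$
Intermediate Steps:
$r{\left(u,R \right)} = - \frac{u}{37} + \frac{R}{54}$ ($r{\left(u,R \right)} = R \frac{1}{54} + u \left(- \frac{1}{37}\right) = \frac{R}{54} - \frac{u}{37} = - \frac{u}{37} + \frac{R}{54}$)
$c{\left(Y \right)} = \left(1 + Y\right) \left(-6 + Y\right)$ ($c{\left(Y \right)} = \left(-6 + Y\right) \left(1 + Y\right) = \left(1 + Y\right) \left(-6 + Y\right)$)
$c{\left(-6 \right)} 22 \left(-33\right) - r{\left(115,-53 \right)} = \left(-6 + \left(-6\right)^{2} - -30\right) 22 \left(-33\right) - \left(\left(- \frac{1}{37}\right) 115 + \frac{1}{54} \left(-53\right)\right) = \left(-6 + 36 + 30\right) 22 \left(-33\right) - \left(- \frac{115}{37} - \frac{53}{54}\right) = 60 \cdot 22 \left(-33\right) - - \frac{8171}{1998} = 1320 \left(-33\right) + \frac{8171}{1998} = -43560 + \frac{8171}{1998} = - \frac{87024709}{1998}$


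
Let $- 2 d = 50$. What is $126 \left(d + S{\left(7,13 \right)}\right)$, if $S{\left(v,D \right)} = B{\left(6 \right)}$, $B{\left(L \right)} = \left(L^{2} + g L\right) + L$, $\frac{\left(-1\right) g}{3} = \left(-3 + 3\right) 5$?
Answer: $2142$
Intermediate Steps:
$g = 0$ ($g = - 3 \left(-3 + 3\right) 5 = - 3 \cdot 0 \cdot 5 = \left(-3\right) 0 = 0$)
$B{\left(L \right)} = L + L^{2}$ ($B{\left(L \right)} = \left(L^{2} + 0 L\right) + L = \left(L^{2} + 0\right) + L = L^{2} + L = L + L^{2}$)
$S{\left(v,D \right)} = 42$ ($S{\left(v,D \right)} = 6 \left(1 + 6\right) = 6 \cdot 7 = 42$)
$d = -25$ ($d = \left(- \frac{1}{2}\right) 50 = -25$)
$126 \left(d + S{\left(7,13 \right)}\right) = 126 \left(-25 + 42\right) = 126 \cdot 17 = 2142$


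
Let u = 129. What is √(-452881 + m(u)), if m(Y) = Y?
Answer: 4*I*√28297 ≈ 672.87*I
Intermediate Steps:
√(-452881 + m(u)) = √(-452881 + 129) = √(-452752) = 4*I*√28297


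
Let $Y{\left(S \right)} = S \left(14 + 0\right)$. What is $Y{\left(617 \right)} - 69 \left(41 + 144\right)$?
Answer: $-4127$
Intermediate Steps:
$Y{\left(S \right)} = 14 S$ ($Y{\left(S \right)} = S 14 = 14 S$)
$Y{\left(617 \right)} - 69 \left(41 + 144\right) = 14 \cdot 617 - 69 \left(41 + 144\right) = 8638 - 69 \cdot 185 = 8638 - 12765 = -4127$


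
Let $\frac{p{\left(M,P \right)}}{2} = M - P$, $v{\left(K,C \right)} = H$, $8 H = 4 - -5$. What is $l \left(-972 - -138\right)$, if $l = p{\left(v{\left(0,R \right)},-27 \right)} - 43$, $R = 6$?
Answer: $- \frac{22101}{2} \approx -11051.0$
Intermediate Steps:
$H = \frac{9}{8}$ ($H = \frac{4 - -5}{8} = \frac{4 + 5}{8} = \frac{1}{8} \cdot 9 = \frac{9}{8} \approx 1.125$)
$v{\left(K,C \right)} = \frac{9}{8}$
$p{\left(M,P \right)} = - 2 P + 2 M$ ($p{\left(M,P \right)} = 2 \left(M - P\right) = - 2 P + 2 M$)
$l = \frac{53}{4}$ ($l = \left(\left(-2\right) \left(-27\right) + 2 \cdot \frac{9}{8}\right) - 43 = \left(54 + \frac{9}{4}\right) - 43 = \frac{225}{4} - 43 = \frac{53}{4} \approx 13.25$)
$l \left(-972 - -138\right) = \frac{53 \left(-972 - -138\right)}{4} = \frac{53 \left(-972 + \left(143 - 5\right)\right)}{4} = \frac{53 \left(-972 + 138\right)}{4} = \frac{53}{4} \left(-834\right) = - \frac{22101}{2}$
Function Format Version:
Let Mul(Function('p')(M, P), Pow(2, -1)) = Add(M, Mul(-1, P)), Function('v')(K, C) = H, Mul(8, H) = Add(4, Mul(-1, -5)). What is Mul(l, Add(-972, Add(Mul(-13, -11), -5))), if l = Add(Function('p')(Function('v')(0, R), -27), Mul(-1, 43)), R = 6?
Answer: Rational(-22101, 2) ≈ -11051.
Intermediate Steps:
H = Rational(9, 8) (H = Mul(Rational(1, 8), Add(4, Mul(-1, -5))) = Mul(Rational(1, 8), Add(4, 5)) = Mul(Rational(1, 8), 9) = Rational(9, 8) ≈ 1.1250)
Function('v')(K, C) = Rational(9, 8)
Function('p')(M, P) = Add(Mul(-2, P), Mul(2, M)) (Function('p')(M, P) = Mul(2, Add(M, Mul(-1, P))) = Add(Mul(-2, P), Mul(2, M)))
l = Rational(53, 4) (l = Add(Add(Mul(-2, -27), Mul(2, Rational(9, 8))), Mul(-1, 43)) = Add(Add(54, Rational(9, 4)), -43) = Add(Rational(225, 4), -43) = Rational(53, 4) ≈ 13.250)
Mul(l, Add(-972, Add(Mul(-13, -11), -5))) = Mul(Rational(53, 4), Add(-972, Add(Mul(-13, -11), -5))) = Mul(Rational(53, 4), Add(-972, Add(143, -5))) = Mul(Rational(53, 4), Add(-972, 138)) = Mul(Rational(53, 4), -834) = Rational(-22101, 2)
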